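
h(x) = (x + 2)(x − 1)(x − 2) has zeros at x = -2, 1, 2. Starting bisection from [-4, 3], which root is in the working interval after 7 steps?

-2

m = -0.5, h(m) = 5.625 (+); new bracket [-4, -0.5]
m = -2.25, h(m) = -3.453125 (−); new bracket [-2.25, -0.5]
m = -1.375, h(m) = 5.009766 (+); new bracket [-2.25, -1.375]
m = -1.8125, h(m) = 2.0105 (+); new bracket [-2.25, -1.8125]
m = -2.03125, h(m) = -0.3819 (−); new bracket [-2.03125, -1.8125]
m = -1.921875, h(m) = 0.8953 (+); new bracket [-2.03125, -1.921875]
m = -1.9765625, h(m) = 0.2774 (+); new bracket [-2.03125, -1.9765625]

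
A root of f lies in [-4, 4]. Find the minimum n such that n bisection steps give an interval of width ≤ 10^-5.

20

Width after n steps is 8/2^n. Need 2^n ≥ 8/10^-5 = 800000.
2^19 = 524288 < 800000 ≤ 2^20 = 1048576, so n = 20.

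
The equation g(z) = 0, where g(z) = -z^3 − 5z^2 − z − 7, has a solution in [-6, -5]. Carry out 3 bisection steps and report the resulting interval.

midpoint -5.5: g = 13.625 > 0 → [-5.5, -5]
midpoint -5.25: g = 5.140625 > 0 → [-5.25, -5]
midpoint -5.125: g = 1.408203 > 0 → [-5.125, -5]

[-5.125, -5]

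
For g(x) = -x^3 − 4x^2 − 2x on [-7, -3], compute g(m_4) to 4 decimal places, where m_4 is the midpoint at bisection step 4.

-1.4219

m = -5, g(m) = 35 (+); new bracket [-5, -3]
m = -4, g(m) = 8 (+); new bracket [-4, -3]
m = -3.5, g(m) = 0.875 (+); new bracket [-3.5, -3]
m = -3.25, g(m) = -1.4219 (−); new bracket [-3.5, -3.25]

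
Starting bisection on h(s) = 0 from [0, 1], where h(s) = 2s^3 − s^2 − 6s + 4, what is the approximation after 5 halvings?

0.71875

h(0.5) = 1 > 0, so the root lies in [0.5, 1]
h(0.75) = -0.21875 < 0, so the root lies in [0.5, 0.75]
h(0.625) = 0.347656 > 0, so the root lies in [0.625, 0.75]
h(0.6875) = 0.0522 > 0, so the root lies in [0.6875, 0.75]
h(0.71875) = -0.0865 < 0, so the root lies in [0.6875, 0.71875]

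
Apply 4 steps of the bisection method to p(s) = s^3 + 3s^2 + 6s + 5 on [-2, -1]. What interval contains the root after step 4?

[-1.375, -1.3125]

midpoint -1.5: p = -0.625 < 0 → [-1.5, -1]
midpoint -1.25: p = 0.234375 > 0 → [-1.5, -1.25]
midpoint -1.375: p = -0.177734 < 0 → [-1.375, -1.25]
midpoint -1.3125: p = 0.032 > 0 → [-1.375, -1.3125]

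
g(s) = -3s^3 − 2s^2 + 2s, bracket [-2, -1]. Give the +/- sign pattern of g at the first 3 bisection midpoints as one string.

++-

midpoint -1.5: g = 2.625 > 0 → [-1.5, -1]
midpoint -1.25: g = 0.234375 > 0 → [-1.25, -1]
midpoint -1.125: g = -0.509766 < 0 → [-1.25, -1.125]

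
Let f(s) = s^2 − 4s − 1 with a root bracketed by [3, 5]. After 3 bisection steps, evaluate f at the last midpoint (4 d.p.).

midpoint 4: f = -1 < 0 → [4, 5]
midpoint 4.5: f = 1.25 > 0 → [4, 4.5]
midpoint 4.25: f = 0.0625 > 0 → [4, 4.25]

0.0625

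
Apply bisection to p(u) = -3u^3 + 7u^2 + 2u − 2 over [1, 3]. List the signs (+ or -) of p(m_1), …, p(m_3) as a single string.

midpoint 2: p = 6 > 0 → [2, 3]
midpoint 2.5: p = -0.125 < 0 → [2, 2.5]
midpoint 2.25: p = 3.765625 > 0 → [2.25, 2.5]

+-+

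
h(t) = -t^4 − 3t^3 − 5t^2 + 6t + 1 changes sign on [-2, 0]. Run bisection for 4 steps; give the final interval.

midpoint -1: h = -8 < 0 → [-1, 0]
midpoint -0.5: h = -2.9375 < 0 → [-0.5, 0]
midpoint -0.25: h = -0.769531 < 0 → [-0.25, 0]
midpoint -0.125: h = 0.1775 > 0 → [-0.25, -0.125]

[-0.25, -0.125]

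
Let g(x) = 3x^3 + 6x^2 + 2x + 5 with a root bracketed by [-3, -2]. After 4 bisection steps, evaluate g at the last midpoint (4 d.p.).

m = -2.5, g(m) = -9.375 (−); new bracket [-2.5, -2]
m = -2.25, g(m) = -3.296875 (−); new bracket [-2.25, -2]
m = -2.125, g(m) = -0.943359 (−); new bracket [-2.125, -2]
m = -2.0625, g(m) = 0.0774 (+); new bracket [-2.125, -2.0625]

0.0774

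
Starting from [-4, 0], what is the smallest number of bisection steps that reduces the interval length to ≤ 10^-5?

Width after n steps is 4/2^n. Need 2^n ≥ 4/10^-5 = 400000.
2^18 = 262144 < 400000 ≤ 2^19 = 524288, so n = 19.

19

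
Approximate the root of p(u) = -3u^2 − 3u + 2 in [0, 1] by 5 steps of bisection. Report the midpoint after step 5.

p(0.5) = -0.25 < 0, so the root lies in [0, 0.5]
p(0.25) = 1.0625 > 0, so the root lies in [0.25, 0.5]
p(0.375) = 0.453125 > 0, so the root lies in [0.375, 0.5]
p(0.4375) = 0.1133 > 0, so the root lies in [0.4375, 0.5]
p(0.46875) = -0.0654 < 0, so the root lies in [0.4375, 0.46875]

0.46875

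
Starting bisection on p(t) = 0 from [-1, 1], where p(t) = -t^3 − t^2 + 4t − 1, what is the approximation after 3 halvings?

p(0) = -1 < 0, so the root lies in [0, 1]
p(0.5) = 0.625 > 0, so the root lies in [0, 0.5]
p(0.25) = -0.078125 < 0, so the root lies in [0.25, 0.5]

0.25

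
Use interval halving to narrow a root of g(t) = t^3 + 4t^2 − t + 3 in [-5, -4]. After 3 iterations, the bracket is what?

t = -4.5 gives g = -2.625, negative; keep [-4.5, -4]
t = -4.25 gives g = 2.734375, positive; keep [-4.5, -4.25]
t = -4.375 gives g = 0.197266, positive; keep [-4.5, -4.375]

[-4.5, -4.375]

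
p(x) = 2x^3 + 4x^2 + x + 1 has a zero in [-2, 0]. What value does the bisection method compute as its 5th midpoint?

-1.9375

midpoint -1: p = 2 > 0 → [-2, -1]
midpoint -1.5: p = 1.75 > 0 → [-2, -1.5]
midpoint -1.75: p = 0.78125 > 0 → [-2, -1.75]
midpoint -1.875: p = 0.0039 > 0 → [-2, -1.875]
midpoint -1.9375: p = -0.4683 < 0 → [-1.9375, -1.875]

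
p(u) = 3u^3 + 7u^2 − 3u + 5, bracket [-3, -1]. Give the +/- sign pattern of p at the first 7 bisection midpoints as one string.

++++---

m = -2, p(m) = 15 (+); new bracket [-3, -2]
m = -2.5, p(m) = 9.375 (+); new bracket [-3, -2.5]
m = -2.75, p(m) = 3.796875 (+); new bracket [-3, -2.75]
m = -2.875, p(m) = 0.1934 (+); new bracket [-3, -2.875]
m = -2.9375, p(m) = -1.8274 (−); new bracket [-2.9375, -2.875]
m = -2.90625, p(m) = -0.7983 (−); new bracket [-2.90625, -2.875]
m = -2.890625, p(m) = -0.2978 (−); new bracket [-2.890625, -2.875]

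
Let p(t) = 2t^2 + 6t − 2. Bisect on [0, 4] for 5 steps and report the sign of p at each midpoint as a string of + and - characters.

+++-+

t = 2 gives p = 18, positive; keep [0, 2]
t = 1 gives p = 6, positive; keep [0, 1]
t = 0.5 gives p = 1.5, positive; keep [0, 0.5]
t = 0.25 gives p = -0.375, negative; keep [0.25, 0.5]
t = 0.375 gives p = 0.5312, positive; keep [0.25, 0.375]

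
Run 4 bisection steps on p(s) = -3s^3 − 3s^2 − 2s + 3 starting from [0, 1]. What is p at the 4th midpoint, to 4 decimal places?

m = 0.5, p(m) = 0.875 (+); new bracket [0.5, 1]
m = 0.75, p(m) = -1.453125 (−); new bracket [0.5, 0.75]
m = 0.625, p(m) = -0.154297 (−); new bracket [0.5, 0.625]
m = 0.5625, p(m) = 0.3918 (+); new bracket [0.5625, 0.625]

0.3918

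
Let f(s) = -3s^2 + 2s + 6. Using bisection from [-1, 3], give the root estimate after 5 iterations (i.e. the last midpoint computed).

1.875

m = 1, f(m) = 5 (+); new bracket [1, 3]
m = 2, f(m) = -2 (−); new bracket [1, 2]
m = 1.5, f(m) = 2.25 (+); new bracket [1.5, 2]
m = 1.75, f(m) = 0.3125 (+); new bracket [1.75, 2]
m = 1.875, f(m) = -0.7969 (−); new bracket [1.75, 1.875]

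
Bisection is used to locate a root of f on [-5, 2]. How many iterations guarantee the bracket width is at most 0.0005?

Width after n steps is 7/2^n. Need 2^n ≥ 7/0.0005 = 14000.
2^13 = 8192 < 14000 ≤ 2^14 = 16384, so n = 14.

14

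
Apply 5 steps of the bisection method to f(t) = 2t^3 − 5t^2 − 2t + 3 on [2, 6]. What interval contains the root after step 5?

[2.625, 2.75]

midpoint 4: f = 43 > 0 → [2, 4]
midpoint 3: f = 6 > 0 → [2, 3]
midpoint 2.5: f = -2 < 0 → [2.5, 3]
midpoint 2.75: f = 1.2812 > 0 → [2.5, 2.75]
midpoint 2.625: f = -0.5273 < 0 → [2.625, 2.75]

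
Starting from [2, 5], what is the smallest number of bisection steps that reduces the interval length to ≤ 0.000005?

20

Width after n steps is 3/2^n. Need 2^n ≥ 3/0.000005 = 600000.
2^19 = 524288 < 600000 ≤ 2^20 = 1048576, so n = 20.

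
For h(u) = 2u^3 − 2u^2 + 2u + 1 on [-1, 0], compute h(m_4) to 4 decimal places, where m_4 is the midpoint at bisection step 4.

u = -0.5 gives h = -0.75, negative; keep [-0.5, 0]
u = -0.25 gives h = 0.34375, positive; keep [-0.5, -0.25]
u = -0.375 gives h = -0.136719, negative; keep [-0.375, -0.25]
u = -0.3125 gives h = 0.1187, positive; keep [-0.375, -0.3125]

0.1187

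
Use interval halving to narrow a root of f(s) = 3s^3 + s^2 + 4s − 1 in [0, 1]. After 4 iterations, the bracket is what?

[0.1875, 0.25]

m = 0.5, f(m) = 1.625 (+); new bracket [0, 0.5]
m = 0.25, f(m) = 0.109375 (+); new bracket [0, 0.25]
m = 0.125, f(m) = -0.478516 (−); new bracket [0.125, 0.25]
m = 0.1875, f(m) = -0.1951 (−); new bracket [0.1875, 0.25]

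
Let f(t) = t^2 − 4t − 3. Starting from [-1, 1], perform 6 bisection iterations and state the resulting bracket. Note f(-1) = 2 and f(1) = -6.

midpoint 0: f = -3 < 0 → [-1, 0]
midpoint -0.5: f = -0.75 < 0 → [-1, -0.5]
midpoint -0.75: f = 0.5625 > 0 → [-0.75, -0.5]
midpoint -0.625: f = -0.1094 < 0 → [-0.75, -0.625]
midpoint -0.6875: f = 0.2227 > 0 → [-0.6875, -0.625]
midpoint -0.65625: f = 0.0557 > 0 → [-0.65625, -0.625]

[-0.65625, -0.625]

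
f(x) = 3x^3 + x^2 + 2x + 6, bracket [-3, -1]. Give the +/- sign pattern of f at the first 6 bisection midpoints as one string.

midpoint -2: f = -18 < 0 → [-2, -1]
midpoint -1.5: f = -4.875 < 0 → [-1.5, -1]
midpoint -1.25: f = -0.796875 < 0 → [-1.25, -1]
midpoint -1.125: f = 0.7441 > 0 → [-1.25, -1.125]
midpoint -1.1875: f = 0.0115 > 0 → [-1.25, -1.1875]
midpoint -1.21875: f = -0.383 < 0 → [-1.21875, -1.1875]

---++-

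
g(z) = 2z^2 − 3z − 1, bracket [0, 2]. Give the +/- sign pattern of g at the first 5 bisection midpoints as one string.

---++

m = 1, g(m) = -2 (−); new bracket [1, 2]
m = 1.5, g(m) = -1 (−); new bracket [1.5, 2]
m = 1.75, g(m) = -0.125 (−); new bracket [1.75, 2]
m = 1.875, g(m) = 0.4062 (+); new bracket [1.75, 1.875]
m = 1.8125, g(m) = 0.1328 (+); new bracket [1.75, 1.8125]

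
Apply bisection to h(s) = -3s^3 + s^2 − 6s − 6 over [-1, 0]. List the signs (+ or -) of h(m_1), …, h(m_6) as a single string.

h(-0.5) = -2.375 < 0, so the root lies in [-1, -0.5]
h(-0.75) = 0.328125 > 0, so the root lies in [-0.75, -0.5]
h(-0.625) = -1.126953 < 0, so the root lies in [-0.75, -0.625]
h(-0.6875) = -0.4275 < 0, so the root lies in [-0.75, -0.6875]
h(-0.71875) = -0.057 < 0, so the root lies in [-0.75, -0.71875]
h(-0.734375) = 0.1337 > 0, so the root lies in [-0.734375, -0.71875]

-+---+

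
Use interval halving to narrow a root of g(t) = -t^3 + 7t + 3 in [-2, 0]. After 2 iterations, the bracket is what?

[-0.5, 0]

midpoint -1: g = -3 < 0 → [-1, 0]
midpoint -0.5: g = -0.375 < 0 → [-0.5, 0]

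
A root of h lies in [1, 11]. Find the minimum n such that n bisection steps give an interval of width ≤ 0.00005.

Width after n steps is 10/2^n. Need 2^n ≥ 10/0.00005 = 200000.
2^17 = 131072 < 200000 ≤ 2^18 = 262144, so n = 18.

18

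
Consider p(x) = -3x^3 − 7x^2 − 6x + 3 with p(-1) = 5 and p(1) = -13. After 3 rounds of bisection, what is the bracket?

midpoint 0: p = 3 > 0 → [0, 1]
midpoint 0.5: p = -2.125 < 0 → [0, 0.5]
midpoint 0.25: p = 1.015625 > 0 → [0.25, 0.5]

[0.25, 0.5]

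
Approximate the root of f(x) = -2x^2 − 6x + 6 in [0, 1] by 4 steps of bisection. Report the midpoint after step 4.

midpoint 0.5: f = 2.5 > 0 → [0.5, 1]
midpoint 0.75: f = 0.375 > 0 → [0.75, 1]
midpoint 0.875: f = -0.78125 < 0 → [0.75, 0.875]
midpoint 0.8125: f = -0.1953 < 0 → [0.75, 0.8125]

0.8125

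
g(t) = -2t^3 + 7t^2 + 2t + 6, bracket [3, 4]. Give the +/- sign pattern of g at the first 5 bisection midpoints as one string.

++++-

t = 3.5 gives g = 13, positive; keep [3.5, 4]
t = 3.75 gives g = 6.46875, positive; keep [3.75, 4]
t = 3.875 gives g = 2.488281, positive; keep [3.875, 4]
t = 3.9375 gives g = 0.3091, positive; keep [3.9375, 4]
t = 3.96875 gives g = -0.829, negative; keep [3.9375, 3.96875]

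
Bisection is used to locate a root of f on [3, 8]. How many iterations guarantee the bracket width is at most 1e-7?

Width after n steps is 5/2^n. Need 2^n ≥ 5/1e-7 = 50000000.
2^25 = 33554432 < 50000000 ≤ 2^26 = 67108864, so n = 26.

26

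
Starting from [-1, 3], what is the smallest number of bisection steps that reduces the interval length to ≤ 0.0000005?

Width after n steps is 4/2^n. Need 2^n ≥ 4/0.0000005 = 8000000.
2^22 = 4194304 < 8000000 ≤ 2^23 = 8388608, so n = 23.

23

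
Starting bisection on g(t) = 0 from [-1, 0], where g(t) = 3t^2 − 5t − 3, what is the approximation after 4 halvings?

-0.4375

midpoint -0.5: g = 0.25 > 0 → [-0.5, 0]
midpoint -0.25: g = -1.5625 < 0 → [-0.5, -0.25]
midpoint -0.375: g = -0.703125 < 0 → [-0.5, -0.375]
midpoint -0.4375: g = -0.2383 < 0 → [-0.5, -0.4375]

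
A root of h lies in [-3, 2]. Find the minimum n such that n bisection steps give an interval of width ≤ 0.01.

Width after n steps is 5/2^n. Need 2^n ≥ 5/0.01 = 500.
2^8 = 256 < 500 ≤ 2^9 = 512, so n = 9.

9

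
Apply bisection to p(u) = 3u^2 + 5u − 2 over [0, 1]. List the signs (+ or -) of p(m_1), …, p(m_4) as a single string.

+-+-

u = 0.5 gives p = 1.25, positive; keep [0, 0.5]
u = 0.25 gives p = -0.5625, negative; keep [0.25, 0.5]
u = 0.375 gives p = 0.296875, positive; keep [0.25, 0.375]
u = 0.3125 gives p = -0.1445, negative; keep [0.3125, 0.375]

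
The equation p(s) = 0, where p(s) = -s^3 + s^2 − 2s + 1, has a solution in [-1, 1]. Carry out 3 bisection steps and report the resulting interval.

midpoint 0: p = 1 > 0 → [0, 1]
midpoint 0.5: p = 0.125 > 0 → [0.5, 1]
midpoint 0.75: p = -0.359375 < 0 → [0.5, 0.75]

[0.5, 0.75]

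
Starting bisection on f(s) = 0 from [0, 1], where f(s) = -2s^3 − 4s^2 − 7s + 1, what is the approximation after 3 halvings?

s = 0.5 gives f = -3.75, negative; keep [0, 0.5]
s = 0.25 gives f = -1.03125, negative; keep [0, 0.25]
s = 0.125 gives f = 0.058594, positive; keep [0.125, 0.25]

0.125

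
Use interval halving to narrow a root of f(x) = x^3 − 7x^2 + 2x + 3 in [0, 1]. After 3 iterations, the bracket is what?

midpoint 0.5: f = 2.375 > 0 → [0.5, 1]
midpoint 0.75: f = 0.984375 > 0 → [0.75, 1]
midpoint 0.875: f = 0.060547 > 0 → [0.875, 1]

[0.875, 1]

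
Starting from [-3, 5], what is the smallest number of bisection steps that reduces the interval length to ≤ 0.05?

Width after n steps is 8/2^n. Need 2^n ≥ 8/0.05 = 160.
2^7 = 128 < 160 ≤ 2^8 = 256, so n = 8.

8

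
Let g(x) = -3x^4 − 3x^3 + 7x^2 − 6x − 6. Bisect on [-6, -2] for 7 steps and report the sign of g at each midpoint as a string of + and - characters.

---+---

x = -4 gives g = -446, negative; keep [-4, -2]
x = -3 gives g = -87, negative; keep [-3, -2]
x = -2.5 gives g = -17.5625, negative; keep [-2.5, -2]
x = -2.25 gives g = 0.2227, positive; keep [-2.5, -2.25]
x = -2.375 gives g = -7.5261, negative; keep [-2.375, -2.25]
x = -2.3125 gives g = -3.3843, negative; keep [-2.3125, -2.25]
x = -2.28125 gives g = -1.5162, negative; keep [-2.28125, -2.25]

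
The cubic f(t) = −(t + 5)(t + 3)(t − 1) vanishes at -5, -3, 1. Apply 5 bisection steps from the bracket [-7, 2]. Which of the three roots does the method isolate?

t = -2.5 gives f = 4.375, positive; keep [-2.5, 2]
t = -0.25 gives f = 16.328125, positive; keep [-0.25, 2]
t = 0.875 gives f = 2.845703, positive; keep [0.875, 2]
t = 1.4375 gives f = -12.4978, negative; keep [0.875, 1.4375]
t = 1.15625 gives f = -3.998, negative; keep [0.875, 1.15625]

1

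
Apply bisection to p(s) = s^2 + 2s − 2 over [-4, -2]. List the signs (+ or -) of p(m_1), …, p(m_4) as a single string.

+-+-

m = -3, p(m) = 1 (+); new bracket [-3, -2]
m = -2.5, p(m) = -0.75 (−); new bracket [-3, -2.5]
m = -2.75, p(m) = 0.0625 (+); new bracket [-2.75, -2.5]
m = -2.625, p(m) = -0.3594 (−); new bracket [-2.75, -2.625]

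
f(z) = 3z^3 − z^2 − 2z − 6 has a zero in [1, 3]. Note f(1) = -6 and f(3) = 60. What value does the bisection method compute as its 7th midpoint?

m = 2, f(m) = 10 (+); new bracket [1, 2]
m = 1.5, f(m) = -1.125 (−); new bracket [1.5, 2]
m = 1.75, f(m) = 3.515625 (+); new bracket [1.5, 1.75]
m = 1.625, f(m) = 0.9824 (+); new bracket [1.5, 1.625]
m = 1.5625, f(m) = -0.1223 (−); new bracket [1.5625, 1.625]
m = 1.59375, f(m) = 0.417 (+); new bracket [1.5625, 1.59375]
m = 1.578125, f(m) = 0.1441 (+); new bracket [1.5625, 1.578125]

1.578125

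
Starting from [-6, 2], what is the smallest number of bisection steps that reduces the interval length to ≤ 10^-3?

13

Width after n steps is 8/2^n. Need 2^n ≥ 8/10^-3 = 8000.
2^12 = 4096 < 8000 ≤ 2^13 = 8192, so n = 13.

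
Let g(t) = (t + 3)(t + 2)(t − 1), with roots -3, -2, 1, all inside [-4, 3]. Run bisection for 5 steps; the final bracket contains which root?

1

g(-0.5) = -5.625 < 0, so the root lies in [-0.5, 3]
g(1.25) = 3.453125 > 0, so the root lies in [-0.5, 1.25]
g(0.375) = -5.009766 < 0, so the root lies in [0.375, 1.25]
g(0.8125) = -2.0105 < 0, so the root lies in [0.8125, 1.25]
g(1.03125) = 0.3819 > 0, so the root lies in [0.8125, 1.03125]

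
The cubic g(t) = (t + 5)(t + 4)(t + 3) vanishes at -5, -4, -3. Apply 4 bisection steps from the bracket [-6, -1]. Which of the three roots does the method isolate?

t = -3.5 gives g = -0.375, negative; keep [-3.5, -1]
t = -2.25 gives g = 3.609375, positive; keep [-3.5, -2.25]
t = -2.875 gives g = 0.298828, positive; keep [-3.5, -2.875]
t = -3.1875 gives g = -0.2761, negative; keep [-3.1875, -2.875]

-3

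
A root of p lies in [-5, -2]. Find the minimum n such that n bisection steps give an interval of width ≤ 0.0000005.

23

Width after n steps is 3/2^n. Need 2^n ≥ 3/0.0000005 = 6000000.
2^22 = 4194304 < 6000000 ≤ 2^23 = 8388608, so n = 23.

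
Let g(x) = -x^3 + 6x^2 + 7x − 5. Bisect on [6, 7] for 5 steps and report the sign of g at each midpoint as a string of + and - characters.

g(6.5) = 19.375 > 0, so the root lies in [6.5, 7]
g(6.75) = 8.078125 > 0, so the root lies in [6.75, 7]
g(6.875) = 1.767578 > 0, so the root lies in [6.875, 7]
g(6.9375) = -1.5583 < 0, so the root lies in [6.875, 6.9375]
g(6.90625) = 0.119 > 0, so the root lies in [6.90625, 6.9375]

+++-+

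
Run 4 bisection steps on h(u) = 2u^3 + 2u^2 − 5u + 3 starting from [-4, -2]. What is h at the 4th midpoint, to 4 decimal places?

u = -3 gives h = -18, negative; keep [-3, -2]
u = -2.5 gives h = -3.25, negative; keep [-2.5, -2]
u = -2.25 gives h = 1.59375, positive; keep [-2.5, -2.25]
u = -2.375 gives h = -0.6367, negative; keep [-2.375, -2.25]

-0.6367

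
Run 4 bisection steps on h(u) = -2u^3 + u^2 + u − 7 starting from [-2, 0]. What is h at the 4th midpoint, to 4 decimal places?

m = -1, h(m) = -5 (−); new bracket [-2, -1]
m = -1.5, h(m) = 0.5 (+); new bracket [-1.5, -1]
m = -1.25, h(m) = -2.78125 (−); new bracket [-1.5, -1.25]
m = -1.375, h(m) = -1.2852 (−); new bracket [-1.5, -1.375]

-1.2852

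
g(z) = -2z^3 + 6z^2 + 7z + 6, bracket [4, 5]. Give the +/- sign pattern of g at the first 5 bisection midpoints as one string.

m = 4.5, g(m) = -23.25 (−); new bracket [4, 4.5]
m = 4.25, g(m) = -9.40625 (−); new bracket [4, 4.25]
m = 4.125, g(m) = -3.410156 (−); new bracket [4, 4.125]
m = 4.0625, g(m) = -0.6333 (−); new bracket [4, 4.0625]
m = 4.03125, g(m) = 0.7011 (+); new bracket [4.03125, 4.0625]

----+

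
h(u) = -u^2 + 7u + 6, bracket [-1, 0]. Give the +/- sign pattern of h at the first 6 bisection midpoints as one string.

++---+

m = -0.5, h(m) = 2.25 (+); new bracket [-1, -0.5]
m = -0.75, h(m) = 0.1875 (+); new bracket [-1, -0.75]
m = -0.875, h(m) = -0.890625 (−); new bracket [-0.875, -0.75]
m = -0.8125, h(m) = -0.3477 (−); new bracket [-0.8125, -0.75]
m = -0.78125, h(m) = -0.0791 (−); new bracket [-0.78125, -0.75]
m = -0.765625, h(m) = 0.0544 (+); new bracket [-0.78125, -0.765625]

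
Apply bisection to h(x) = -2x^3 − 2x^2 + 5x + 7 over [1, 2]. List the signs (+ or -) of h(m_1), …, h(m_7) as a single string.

h(1.5) = 3.25 > 0, so the root lies in [1.5, 2]
h(1.75) = -1.09375 < 0, so the root lies in [1.5, 1.75]
h(1.625) = 1.261719 > 0, so the root lies in [1.625, 1.75]
h(1.6875) = 0.1313 > 0, so the root lies in [1.6875, 1.75]
h(1.71875) = -0.4692 < 0, so the root lies in [1.6875, 1.71875]
h(1.703125) = -0.1659 < 0, so the root lies in [1.6875, 1.703125]
h(1.6953125) = -0.0165 < 0, so the root lies in [1.6875, 1.6953125]

+-++---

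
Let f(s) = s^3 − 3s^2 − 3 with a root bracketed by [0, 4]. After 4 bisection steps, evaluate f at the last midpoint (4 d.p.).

-0.3594

f(2) = -7 < 0, so the root lies in [2, 4]
f(3) = -3 < 0, so the root lies in [3, 4]
f(3.5) = 3.125 > 0, so the root lies in [3, 3.5]
f(3.25) = -0.3594 < 0, so the root lies in [3.25, 3.5]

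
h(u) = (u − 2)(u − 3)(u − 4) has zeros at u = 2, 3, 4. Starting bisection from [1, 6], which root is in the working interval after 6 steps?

4

m = 3.5, h(m) = -0.375 (−); new bracket [3.5, 6]
m = 4.75, h(m) = 3.609375 (+); new bracket [3.5, 4.75]
m = 4.125, h(m) = 0.298828 (+); new bracket [3.5, 4.125]
m = 3.8125, h(m) = -0.2761 (−); new bracket [3.8125, 4.125]
m = 3.96875, h(m) = -0.0596 (−); new bracket [3.96875, 4.125]
m = 4.046875, h(m) = 0.1004 (+); new bracket [3.96875, 4.046875]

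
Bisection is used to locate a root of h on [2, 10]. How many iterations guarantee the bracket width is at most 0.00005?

18

Width after n steps is 8/2^n. Need 2^n ≥ 8/0.00005 = 160000.
2^17 = 131072 < 160000 ≤ 2^18 = 262144, so n = 18.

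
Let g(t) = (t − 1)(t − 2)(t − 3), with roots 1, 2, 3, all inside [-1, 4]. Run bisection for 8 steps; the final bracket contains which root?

midpoint 1.5: g = 0.375 > 0 → [-1, 1.5]
midpoint 0.25: g = -3.609375 < 0 → [0.25, 1.5]
midpoint 0.875: g = -0.298828 < 0 → [0.875, 1.5]
midpoint 1.1875: g = 0.2761 > 0 → [0.875, 1.1875]
midpoint 1.03125: g = 0.0596 > 0 → [0.875, 1.03125]
midpoint 0.953125: g = -0.1004 < 0 → [0.953125, 1.03125]
midpoint 0.9921875: g = -0.0158 < 0 → [0.9921875, 1.03125]
midpoint 1.01171875: g = 0.023 > 0 → [0.9921875, 1.01171875]

1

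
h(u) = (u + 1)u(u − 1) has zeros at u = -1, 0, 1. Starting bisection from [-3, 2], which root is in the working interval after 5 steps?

h(-0.5) = 0.375 > 0, so the root lies in [-3, -0.5]
h(-1.75) = -3.609375 < 0, so the root lies in [-1.75, -0.5]
h(-1.125) = -0.298828 < 0, so the root lies in [-1.125, -0.5]
h(-0.8125) = 0.2761 > 0, so the root lies in [-1.125, -0.8125]
h(-0.96875) = 0.0596 > 0, so the root lies in [-1.125, -0.96875]

-1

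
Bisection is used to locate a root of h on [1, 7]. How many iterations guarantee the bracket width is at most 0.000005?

Width after n steps is 6/2^n. Need 2^n ≥ 6/0.000005 = 1200000.
2^20 = 1048576 < 1200000 ≤ 2^21 = 2097152, so n = 21.

21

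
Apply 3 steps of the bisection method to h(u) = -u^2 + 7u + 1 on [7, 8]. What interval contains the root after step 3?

midpoint 7.5: h = -2.75 < 0 → [7, 7.5]
midpoint 7.25: h = -0.8125 < 0 → [7, 7.25]
midpoint 7.125: h = 0.109375 > 0 → [7.125, 7.25]

[7.125, 7.25]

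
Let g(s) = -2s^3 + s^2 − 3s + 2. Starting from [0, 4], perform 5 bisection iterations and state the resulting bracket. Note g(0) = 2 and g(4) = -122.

g(2) = -16 < 0, so the root lies in [0, 2]
g(1) = -2 < 0, so the root lies in [0, 1]
g(0.5) = 0.5 > 0, so the root lies in [0.5, 1]
g(0.75) = -0.5312 < 0, so the root lies in [0.5, 0.75]
g(0.625) = 0.0273 > 0, so the root lies in [0.625, 0.75]

[0.625, 0.75]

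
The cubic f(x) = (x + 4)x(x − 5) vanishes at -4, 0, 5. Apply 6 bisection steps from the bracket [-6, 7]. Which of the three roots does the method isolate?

f(0.5) = -10.125 < 0, so the root lies in [0.5, 7]
f(3.75) = -36.328125 < 0, so the root lies in [3.75, 7]
f(5.375) = 18.896484 > 0, so the root lies in [3.75, 5.375]
f(4.5625) = -17.0916 < 0, so the root lies in [4.5625, 5.375]
f(4.96875) = -1.3926 < 0, so the root lies in [4.96875, 5.375]
f(5.171875) = 8.153 > 0, so the root lies in [4.96875, 5.171875]

5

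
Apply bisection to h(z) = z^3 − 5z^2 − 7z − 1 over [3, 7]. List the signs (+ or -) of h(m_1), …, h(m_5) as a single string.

--++-

z = 5 gives h = -36, negative; keep [5, 7]
z = 6 gives h = -7, negative; keep [6, 7]
z = 6.5 gives h = 16.875, positive; keep [6, 6.5]
z = 6.25 gives h = 4.0781, positive; keep [6, 6.25]
z = 6.125 gives h = -1.6699, negative; keep [6.125, 6.25]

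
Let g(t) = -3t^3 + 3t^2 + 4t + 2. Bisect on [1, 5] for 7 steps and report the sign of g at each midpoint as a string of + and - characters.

--+++--

midpoint 3: g = -40 < 0 → [1, 3]
midpoint 2: g = -2 < 0 → [1, 2]
midpoint 1.5: g = 4.625 > 0 → [1.5, 2]
midpoint 1.75: g = 2.1094 > 0 → [1.75, 2]
midpoint 1.875: g = 0.2715 > 0 → [1.875, 2]
midpoint 1.9375: g = -0.8079 < 0 → [1.875, 1.9375]
midpoint 1.90625: g = -0.2544 < 0 → [1.875, 1.90625]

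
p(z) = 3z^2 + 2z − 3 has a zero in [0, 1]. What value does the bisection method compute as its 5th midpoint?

p(0.5) = -1.25 < 0, so the root lies in [0.5, 1]
p(0.75) = 0.1875 > 0, so the root lies in [0.5, 0.75]
p(0.625) = -0.578125 < 0, so the root lies in [0.625, 0.75]
p(0.6875) = -0.207 < 0, so the root lies in [0.6875, 0.75]
p(0.71875) = -0.0127 < 0, so the root lies in [0.71875, 0.75]

0.71875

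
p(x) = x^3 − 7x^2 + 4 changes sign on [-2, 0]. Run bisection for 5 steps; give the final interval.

p(-1) = -4 < 0, so the root lies in [-1, 0]
p(-0.5) = 2.125 > 0, so the root lies in [-1, -0.5]
p(-0.75) = -0.359375 < 0, so the root lies in [-0.75, -0.5]
p(-0.625) = 1.0215 > 0, so the root lies in [-0.75, -0.625]
p(-0.6875) = 0.3665 > 0, so the root lies in [-0.75, -0.6875]

[-0.75, -0.6875]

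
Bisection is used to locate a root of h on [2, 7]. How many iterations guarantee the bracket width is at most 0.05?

Width after n steps is 5/2^n. Need 2^n ≥ 5/0.05 = 100.
2^6 = 64 < 100 ≤ 2^7 = 128, so n = 7.

7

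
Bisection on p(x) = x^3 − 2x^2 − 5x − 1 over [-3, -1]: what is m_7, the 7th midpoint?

m = -2, p(m) = -7 (−); new bracket [-2, -1]
m = -1.5, p(m) = -1.375 (−); new bracket [-1.5, -1]
m = -1.25, p(m) = 0.171875 (+); new bracket [-1.5, -1.25]
m = -1.375, p(m) = -0.5059 (−); new bracket [-1.375, -1.25]
m = -1.3125, p(m) = -0.1438 (−); new bracket [-1.3125, -1.25]
m = -1.28125, p(m) = 0.0197 (+); new bracket [-1.3125, -1.28125]
m = -1.296875, p(m) = -0.0606 (−); new bracket [-1.296875, -1.28125]

-1.296875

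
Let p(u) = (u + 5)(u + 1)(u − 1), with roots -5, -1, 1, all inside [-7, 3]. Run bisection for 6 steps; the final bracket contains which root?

midpoint -2: p = 9 > 0 → [-7, -2]
midpoint -4.5: p = 9.625 > 0 → [-7, -4.5]
midpoint -5.75: p = -24.046875 < 0 → [-5.75, -4.5]
midpoint -5.125: p = -3.1582 < 0 → [-5.125, -4.5]
midpoint -4.8125: p = 4.155 > 0 → [-5.125, -4.8125]
midpoint -4.96875: p = 0.7403 > 0 → [-5.125, -4.96875]

-5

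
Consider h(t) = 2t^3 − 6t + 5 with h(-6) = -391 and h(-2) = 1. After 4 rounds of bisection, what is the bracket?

m = -4, h(m) = -99 (−); new bracket [-4, -2]
m = -3, h(m) = -31 (−); new bracket [-3, -2]
m = -2.5, h(m) = -11.25 (−); new bracket [-2.5, -2]
m = -2.25, h(m) = -4.2812 (−); new bracket [-2.25, -2]

[-2.25, -2]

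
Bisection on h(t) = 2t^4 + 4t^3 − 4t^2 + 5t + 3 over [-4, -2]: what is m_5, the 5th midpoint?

-2.9375

midpoint -3: h = 6 > 0 → [-3, -2]
midpoint -2.5: h = -18.875 < 0 → [-3, -2.5]
midpoint -2.75: h = -9.804688 < 0 → [-3, -2.75]
midpoint -2.875: h = -2.8511 < 0 → [-3, -2.875]
midpoint -2.9375: h = 1.3233 > 0 → [-2.9375, -2.875]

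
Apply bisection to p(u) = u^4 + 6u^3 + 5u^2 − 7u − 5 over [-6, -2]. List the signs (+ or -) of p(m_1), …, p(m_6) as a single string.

-+-+-+

p(-4) = -25 < 0, so the root lies in [-6, -4]
p(-5) = 30 > 0, so the root lies in [-5, -4]
p(-4.5) = -8.9375 < 0, so the root lies in [-5, -4.5]
p(-4.75) = 7.0977 > 0, so the root lies in [-4.75, -4.5]
p(-4.625) = -1.7029 < 0, so the root lies in [-4.75, -4.625]
p(-4.6875) = 2.4924 > 0, so the root lies in [-4.6875, -4.625]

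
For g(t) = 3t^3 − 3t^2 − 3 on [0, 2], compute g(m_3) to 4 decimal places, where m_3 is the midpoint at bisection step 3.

-1.8281

g(1) = -3 < 0, so the root lies in [1, 2]
g(1.5) = 0.375 > 0, so the root lies in [1, 1.5]
g(1.25) = -1.828125 < 0, so the root lies in [1.25, 1.5]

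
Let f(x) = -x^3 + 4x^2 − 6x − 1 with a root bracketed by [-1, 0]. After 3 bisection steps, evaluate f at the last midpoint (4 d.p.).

-0.1855

f(-0.5) = 3.125 > 0, so the root lies in [-0.5, 0]
f(-0.25) = 0.765625 > 0, so the root lies in [-0.25, 0]
f(-0.125) = -0.185547 < 0, so the root lies in [-0.25, -0.125]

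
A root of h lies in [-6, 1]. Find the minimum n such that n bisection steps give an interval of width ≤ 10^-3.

Width after n steps is 7/2^n. Need 2^n ≥ 7/10^-3 = 7000.
2^12 = 4096 < 7000 ≤ 2^13 = 8192, so n = 13.

13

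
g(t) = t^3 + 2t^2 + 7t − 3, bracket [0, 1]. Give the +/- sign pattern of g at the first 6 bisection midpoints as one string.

t = 0.5 gives g = 1.125, positive; keep [0, 0.5]
t = 0.25 gives g = -1.109375, negative; keep [0.25, 0.5]
t = 0.375 gives g = -0.041016, negative; keep [0.375, 0.5]
t = 0.4375 gives g = 0.5291, positive; keep [0.375, 0.4375]
t = 0.40625 gives g = 0.2409, positive; keep [0.375, 0.40625]
t = 0.390625 gives g = 0.0992, positive; keep [0.375, 0.390625]

+--+++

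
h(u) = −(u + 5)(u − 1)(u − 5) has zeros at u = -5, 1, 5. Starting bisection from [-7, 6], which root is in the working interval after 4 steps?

h(-0.5) = -37.125 < 0, so the root lies in [-7, -0.5]
h(-3.75) = -51.953125 < 0, so the root lies in [-7, -3.75]
h(-5.375) = 24.802734 > 0, so the root lies in [-5.375, -3.75]
h(-4.5625) = -23.2712 < 0, so the root lies in [-5.375, -4.5625]

-5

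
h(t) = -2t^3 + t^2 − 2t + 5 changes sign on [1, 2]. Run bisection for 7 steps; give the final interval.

[1.265625, 1.2734375]

h(1.5) = -2.5 < 0, so the root lies in [1, 1.5]
h(1.25) = 0.15625 > 0, so the root lies in [1.25, 1.5]
h(1.375) = -1.058594 < 0, so the root lies in [1.25, 1.375]
h(1.3125) = -0.4243 < 0, so the root lies in [1.25, 1.3125]
h(1.28125) = -0.1275 < 0, so the root lies in [1.25, 1.28125]
h(1.265625) = 0.016 > 0, so the root lies in [1.265625, 1.28125]
h(1.2734375) = -0.0554 < 0, so the root lies in [1.265625, 1.2734375]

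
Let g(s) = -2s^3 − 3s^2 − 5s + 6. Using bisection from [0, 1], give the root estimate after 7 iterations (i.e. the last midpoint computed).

m = 0.5, g(m) = 2.5 (+); new bracket [0.5, 1]
m = 0.75, g(m) = -0.28125 (−); new bracket [0.5, 0.75]
m = 0.625, g(m) = 1.214844 (+); new bracket [0.625, 0.75]
m = 0.6875, g(m) = 0.4946 (+); new bracket [0.6875, 0.75]
m = 0.71875, g(m) = 0.1138 (+); new bracket [0.71875, 0.75]
m = 0.734375, g(m) = -0.0819 (−); new bracket [0.71875, 0.734375]
m = 0.7265625, g(m) = 0.0164 (+); new bracket [0.7265625, 0.734375]

0.7265625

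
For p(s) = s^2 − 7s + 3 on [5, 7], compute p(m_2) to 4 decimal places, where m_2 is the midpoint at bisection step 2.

-0.2500

m = 6, p(m) = -3 (−); new bracket [6, 7]
m = 6.5, p(m) = -0.25 (−); new bracket [6.5, 7]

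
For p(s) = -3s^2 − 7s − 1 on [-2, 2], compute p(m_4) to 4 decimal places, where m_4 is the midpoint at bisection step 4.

m = 0, p(m) = -1 (−); new bracket [-2, 0]
m = -1, p(m) = 3 (+); new bracket [-1, 0]
m = -0.5, p(m) = 1.75 (+); new bracket [-0.5, 0]
m = -0.25, p(m) = 0.5625 (+); new bracket [-0.25, 0]

0.5625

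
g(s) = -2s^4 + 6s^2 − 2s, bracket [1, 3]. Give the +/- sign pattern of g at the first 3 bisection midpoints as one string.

-+-

m = 2, g(m) = -12 (−); new bracket [1, 2]
m = 1.5, g(m) = 0.375 (+); new bracket [1.5, 2]
m = 1.75, g(m) = -3.882812 (−); new bracket [1.5, 1.75]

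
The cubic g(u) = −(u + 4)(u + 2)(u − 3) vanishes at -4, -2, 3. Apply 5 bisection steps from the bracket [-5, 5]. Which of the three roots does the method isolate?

midpoint 0: g = 24 > 0 → [0, 5]
midpoint 2.5: g = 14.625 > 0 → [2.5, 5]
midpoint 3.75: g = -33.421875 < 0 → [2.5, 3.75]
midpoint 3.125: g = -4.5645 < 0 → [2.5, 3.125]
midpoint 2.8125: g = 6.1472 > 0 → [2.8125, 3.125]

3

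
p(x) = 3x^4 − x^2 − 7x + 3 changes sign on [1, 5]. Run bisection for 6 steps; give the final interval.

[1.1875, 1.25]

x = 3 gives p = 216, positive; keep [1, 3]
x = 2 gives p = 33, positive; keep [1, 2]
x = 1.5 gives p = 5.4375, positive; keep [1, 1.5]
x = 1.25 gives p = 0.0117, positive; keep [1, 1.25]
x = 1.125 gives p = -1.3352, negative; keep [1.125, 1.25]
x = 1.1875 gives p = -0.757, negative; keep [1.1875, 1.25]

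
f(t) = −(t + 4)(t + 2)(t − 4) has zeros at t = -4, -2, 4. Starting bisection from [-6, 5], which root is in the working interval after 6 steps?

4

f(-0.5) = 23.625 > 0, so the root lies in [-0.5, 5]
f(2.25) = 46.484375 > 0, so the root lies in [2.25, 5]
f(3.625) = 16.083984 > 0, so the root lies in [3.625, 5]
f(4.3125) = -16.3977 < 0, so the root lies in [3.625, 4.3125]
f(3.96875) = 1.4864 > 0, so the root lies in [3.96875, 4.3125]
f(4.140625) = -7.0296 < 0, so the root lies in [3.96875, 4.140625]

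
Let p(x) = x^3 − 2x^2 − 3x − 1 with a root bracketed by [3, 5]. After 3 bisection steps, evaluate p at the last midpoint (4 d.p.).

2.4531

m = 4, p(m) = 19 (+); new bracket [3, 4]
m = 3.5, p(m) = 6.875 (+); new bracket [3, 3.5]
m = 3.25, p(m) = 2.453125 (+); new bracket [3, 3.25]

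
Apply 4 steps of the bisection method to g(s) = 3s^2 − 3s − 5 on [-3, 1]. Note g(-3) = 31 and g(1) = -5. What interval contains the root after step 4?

m = -1, g(m) = 1 (+); new bracket [-1, 1]
m = 0, g(m) = -5 (−); new bracket [-1, 0]
m = -0.5, g(m) = -2.75 (−); new bracket [-1, -0.5]
m = -0.75, g(m) = -1.0625 (−); new bracket [-1, -0.75]

[-1, -0.75]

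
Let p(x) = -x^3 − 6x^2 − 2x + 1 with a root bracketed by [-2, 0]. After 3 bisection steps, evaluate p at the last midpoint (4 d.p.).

-0.4531

midpoint -1: p = -2 < 0 → [-1, 0]
midpoint -0.5: p = 0.625 > 0 → [-1, -0.5]
midpoint -0.75: p = -0.453125 < 0 → [-0.75, -0.5]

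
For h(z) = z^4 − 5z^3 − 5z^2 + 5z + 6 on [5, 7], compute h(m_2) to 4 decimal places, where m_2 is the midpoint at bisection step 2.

h(6) = 72 > 0, so the root lies in [5, 6]
h(5.5) = -34.5625 < 0, so the root lies in [5.5, 6]

-34.5625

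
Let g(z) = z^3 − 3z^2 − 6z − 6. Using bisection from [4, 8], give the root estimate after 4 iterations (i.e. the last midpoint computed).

4.75

z = 6 gives g = 66, positive; keep [4, 6]
z = 5 gives g = 14, positive; keep [4, 5]
z = 4.5 gives g = -2.625, negative; keep [4.5, 5]
z = 4.75 gives g = 4.9844, positive; keep [4.5, 4.75]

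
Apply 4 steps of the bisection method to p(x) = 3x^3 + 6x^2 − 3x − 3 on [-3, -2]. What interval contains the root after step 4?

x = -2.5 gives p = -4.875, negative; keep [-2.5, -2]
x = -2.25 gives p = -0.046875, negative; keep [-2.25, -2]
x = -2.125 gives p = 1.681641, positive; keep [-2.25, -2.125]
x = -2.1875 gives p = 0.8708, positive; keep [-2.25, -2.1875]

[-2.25, -2.1875]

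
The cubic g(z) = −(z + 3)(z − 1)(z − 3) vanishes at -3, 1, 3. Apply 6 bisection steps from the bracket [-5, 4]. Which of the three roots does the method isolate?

g(-0.5) = -13.125 < 0, so the root lies in [-5, -0.5]
g(-2.75) = -5.390625 < 0, so the root lies in [-5, -2.75]
g(-3.875) = 29.326172 > 0, so the root lies in [-3.875, -2.75]
g(-3.3125) = 8.5071 > 0, so the root lies in [-3.3125, -2.75]
g(-3.03125) = 0.7598 > 0, so the root lies in [-3.03125, -2.75]
g(-2.890625) = -2.5067 < 0, so the root lies in [-3.03125, -2.890625]

-3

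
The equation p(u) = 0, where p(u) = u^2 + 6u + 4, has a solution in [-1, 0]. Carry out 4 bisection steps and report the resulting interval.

midpoint -0.5: p = 1.25 > 0 → [-1, -0.5]
midpoint -0.75: p = 0.0625 > 0 → [-1, -0.75]
midpoint -0.875: p = -0.484375 < 0 → [-0.875, -0.75]
midpoint -0.8125: p = -0.2148 < 0 → [-0.8125, -0.75]

[-0.8125, -0.75]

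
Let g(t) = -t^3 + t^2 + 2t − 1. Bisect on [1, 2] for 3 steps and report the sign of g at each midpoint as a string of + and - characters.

++-

m = 1.5, g(m) = 0.875 (+); new bracket [1.5, 2]
m = 1.75, g(m) = 0.203125 (+); new bracket [1.75, 2]
m = 1.875, g(m) = -0.326172 (−); new bracket [1.75, 1.875]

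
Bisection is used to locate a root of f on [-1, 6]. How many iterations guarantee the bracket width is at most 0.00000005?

28

Width after n steps is 7/2^n. Need 2^n ≥ 7/0.00000005 = 140000000.
2^27 = 134217728 < 140000000 ≤ 2^28 = 268435456, so n = 28.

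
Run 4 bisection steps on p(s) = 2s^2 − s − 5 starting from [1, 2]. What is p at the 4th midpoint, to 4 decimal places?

p(1.5) = -2 < 0, so the root lies in [1.5, 2]
p(1.75) = -0.625 < 0, so the root lies in [1.75, 2]
p(1.875) = 0.15625 > 0, so the root lies in [1.75, 1.875]
p(1.8125) = -0.2422 < 0, so the root lies in [1.8125, 1.875]

-0.2422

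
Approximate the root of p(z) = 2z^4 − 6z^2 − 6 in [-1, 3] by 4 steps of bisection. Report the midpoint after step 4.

1.75

m = 1, p(m) = -10 (−); new bracket [1, 3]
m = 2, p(m) = 2 (+); new bracket [1, 2]
m = 1.5, p(m) = -9.375 (−); new bracket [1.5, 2]
m = 1.75, p(m) = -5.6172 (−); new bracket [1.75, 2]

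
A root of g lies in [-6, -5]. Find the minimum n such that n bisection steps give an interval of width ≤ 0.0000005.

Width after n steps is 1/2^n. Need 2^n ≥ 1/0.0000005 = 2000000.
2^20 = 1048576 < 2000000 ≤ 2^21 = 2097152, so n = 21.

21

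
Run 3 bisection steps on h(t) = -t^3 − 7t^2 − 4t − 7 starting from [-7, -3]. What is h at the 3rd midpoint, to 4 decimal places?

-2.1250

midpoint -5: h = -37 < 0 → [-7, -5]
midpoint -6: h = -19 < 0 → [-7, -6]
midpoint -6.5: h = -2.125 < 0 → [-7, -6.5]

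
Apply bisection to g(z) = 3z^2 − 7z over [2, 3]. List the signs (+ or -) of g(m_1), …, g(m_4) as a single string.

+-+-

midpoint 2.5: g = 1.25 > 0 → [2, 2.5]
midpoint 2.25: g = -0.5625 < 0 → [2.25, 2.5]
midpoint 2.375: g = 0.296875 > 0 → [2.25, 2.375]
midpoint 2.3125: g = -0.1445 < 0 → [2.3125, 2.375]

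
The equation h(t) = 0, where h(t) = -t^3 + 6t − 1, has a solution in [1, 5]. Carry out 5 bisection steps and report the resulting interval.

[2.25, 2.375]

midpoint 3: h = -10 < 0 → [1, 3]
midpoint 2: h = 3 > 0 → [2, 3]
midpoint 2.5: h = -1.625 < 0 → [2, 2.5]
midpoint 2.25: h = 1.1094 > 0 → [2.25, 2.5]
midpoint 2.375: h = -0.1465 < 0 → [2.25, 2.375]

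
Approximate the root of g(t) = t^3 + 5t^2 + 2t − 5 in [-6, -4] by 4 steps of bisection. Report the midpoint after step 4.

m = -5, g(m) = -15 (−); new bracket [-5, -4]
m = -4.5, g(m) = -3.875 (−); new bracket [-4.5, -4]
m = -4.25, g(m) = 0.046875 (+); new bracket [-4.5, -4.25]
m = -4.375, g(m) = -1.7871 (−); new bracket [-4.375, -4.25]

-4.375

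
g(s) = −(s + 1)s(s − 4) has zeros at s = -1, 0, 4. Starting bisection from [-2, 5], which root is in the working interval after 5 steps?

m = 1.5, g(m) = 9.375 (+); new bracket [1.5, 5]
m = 3.25, g(m) = 10.359375 (+); new bracket [3.25, 5]
m = 4.125, g(m) = -2.642578 (−); new bracket [3.25, 4.125]
m = 3.6875, g(m) = 5.4016 (+); new bracket [3.6875, 4.125]
m = 3.90625, g(m) = 1.7967 (+); new bracket [3.90625, 4.125]

4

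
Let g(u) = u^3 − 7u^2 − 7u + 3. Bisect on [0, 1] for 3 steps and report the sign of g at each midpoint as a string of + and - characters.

-+-

g(0.5) = -2.125 < 0, so the root lies in [0, 0.5]
g(0.25) = 0.828125 > 0, so the root lies in [0.25, 0.5]
g(0.375) = -0.556641 < 0, so the root lies in [0.25, 0.375]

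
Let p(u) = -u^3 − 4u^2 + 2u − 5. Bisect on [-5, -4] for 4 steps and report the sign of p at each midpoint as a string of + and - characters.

u = -4.5 gives p = -3.875, negative; keep [-5, -4.5]
u = -4.75 gives p = 2.421875, positive; keep [-4.75, -4.5]
u = -4.625 gives p = -0.880859, negative; keep [-4.75, -4.625]
u = -4.6875 gives p = 0.7312, positive; keep [-4.6875, -4.625]

-+-+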